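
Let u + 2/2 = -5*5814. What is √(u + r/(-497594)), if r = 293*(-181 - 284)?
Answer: I*√7197905666556826/497594 ≈ 170.5*I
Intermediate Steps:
r = -136245 (r = 293*(-465) = -136245)
u = -29071 (u = -1 - 5*5814 = -1 - 29070 = -29071)
√(u + r/(-497594)) = √(-29071 - 136245/(-497594)) = √(-29071 - 136245*(-1/497594)) = √(-29071 + 136245/497594) = √(-14465418929/497594) = I*√7197905666556826/497594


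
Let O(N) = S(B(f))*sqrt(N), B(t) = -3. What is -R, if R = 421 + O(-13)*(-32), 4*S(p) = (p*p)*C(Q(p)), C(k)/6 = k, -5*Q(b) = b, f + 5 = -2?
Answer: -421 + 1296*I*sqrt(13)/5 ≈ -421.0 + 934.56*I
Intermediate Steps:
f = -7 (f = -5 - 2 = -7)
Q(b) = -b/5
C(k) = 6*k
S(p) = -3*p**3/10 (S(p) = ((p*p)*(6*(-p/5)))/4 = (p**2*(-6*p/5))/4 = (-6*p**3/5)/4 = -3*p**3/10)
O(N) = 81*sqrt(N)/10 (O(N) = (-3/10*(-3)**3)*sqrt(N) = (-3/10*(-27))*sqrt(N) = 81*sqrt(N)/10)
R = 421 - 1296*I*sqrt(13)/5 (R = 421 + (81*sqrt(-13)/10)*(-32) = 421 + (81*(I*sqrt(13))/10)*(-32) = 421 + (81*I*sqrt(13)/10)*(-32) = 421 - 1296*I*sqrt(13)/5 ≈ 421.0 - 934.56*I)
-R = -(421 - 1296*I*sqrt(13)/5) = -421 + 1296*I*sqrt(13)/5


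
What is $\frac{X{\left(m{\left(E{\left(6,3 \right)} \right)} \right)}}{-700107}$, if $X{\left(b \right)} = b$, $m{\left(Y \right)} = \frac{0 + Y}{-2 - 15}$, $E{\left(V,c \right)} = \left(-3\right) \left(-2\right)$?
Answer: $\frac{2}{3967273} \approx 5.0412 \cdot 10^{-7}$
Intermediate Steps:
$E{\left(V,c \right)} = 6$
$m{\left(Y \right)} = - \frac{Y}{17}$ ($m{\left(Y \right)} = \frac{Y}{-17} = Y \left(- \frac{1}{17}\right) = - \frac{Y}{17}$)
$\frac{X{\left(m{\left(E{\left(6,3 \right)} \right)} \right)}}{-700107} = \frac{\left(- \frac{1}{17}\right) 6}{-700107} = \left(- \frac{6}{17}\right) \left(- \frac{1}{700107}\right) = \frac{2}{3967273}$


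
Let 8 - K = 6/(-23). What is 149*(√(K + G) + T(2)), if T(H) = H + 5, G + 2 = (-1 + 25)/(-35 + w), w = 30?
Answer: 1043 + 298*√4830/115 ≈ 1223.1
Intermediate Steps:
K = 190/23 (K = 8 - 6/(-23) = 8 - 6*(-1)/23 = 8 - 1*(-6/23) = 8 + 6/23 = 190/23 ≈ 8.2609)
G = -34/5 (G = -2 + (-1 + 25)/(-35 + 30) = -2 + 24/(-5) = -2 + 24*(-⅕) = -2 - 24/5 = -34/5 ≈ -6.8000)
T(H) = 5 + H
149*(√(K + G) + T(2)) = 149*(√(190/23 - 34/5) + (5 + 2)) = 149*(√(168/115) + 7) = 149*(2*√4830/115 + 7) = 149*(7 + 2*√4830/115) = 1043 + 298*√4830/115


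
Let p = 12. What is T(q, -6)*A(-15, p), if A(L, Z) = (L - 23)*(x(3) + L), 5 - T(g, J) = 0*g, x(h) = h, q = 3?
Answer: 2280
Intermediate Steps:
T(g, J) = 5 (T(g, J) = 5 - 0*g = 5 - 1*0 = 5 + 0 = 5)
A(L, Z) = (-23 + L)*(3 + L) (A(L, Z) = (L - 23)*(3 + L) = (-23 + L)*(3 + L))
T(q, -6)*A(-15, p) = 5*(-69 + (-15)² - 20*(-15)) = 5*(-69 + 225 + 300) = 5*456 = 2280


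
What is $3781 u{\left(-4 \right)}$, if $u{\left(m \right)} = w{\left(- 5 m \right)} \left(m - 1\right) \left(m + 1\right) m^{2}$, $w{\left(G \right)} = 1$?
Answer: $907440$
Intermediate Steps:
$u{\left(m \right)} = m^{2} \left(1 + m\right) \left(-1 + m\right)$ ($u{\left(m \right)} = 1 \left(m - 1\right) \left(m + 1\right) m^{2} = 1 \left(-1 + m\right) \left(1 + m\right) m^{2} = \left(-1 + m\right) \left(1 + m\right) m^{2} = \left(1 + m\right) \left(-1 + m\right) m^{2} = m^{2} \left(1 + m\right) \left(-1 + m\right)$)
$3781 u{\left(-4 \right)} = 3781 \left(\left(-4\right)^{4} - \left(-4\right)^{2}\right) = 3781 \left(256 - 16\right) = 3781 \cdot 240 = 907440$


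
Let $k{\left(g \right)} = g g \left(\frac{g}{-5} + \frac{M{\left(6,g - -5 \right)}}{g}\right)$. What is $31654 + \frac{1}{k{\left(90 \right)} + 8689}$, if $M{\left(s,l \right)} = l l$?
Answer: $\frac{21370849907}{675139} \approx 31654.0$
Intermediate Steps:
$M{\left(s,l \right)} = l^{2}$
$k{\left(g \right)} = g^{2} \left(- \frac{g}{5} + \frac{\left(5 + g\right)^{2}}{g}\right)$ ($k{\left(g \right)} = g g \left(\frac{g}{-5} + \frac{\left(g - -5\right)^{2}}{g}\right) = g^{2} \left(g \left(- \frac{1}{5}\right) + \frac{\left(g + 5\right)^{2}}{g}\right) = g^{2} \left(- \frac{g}{5} + \frac{\left(5 + g\right)^{2}}{g}\right)$)
$31654 + \frac{1}{k{\left(90 \right)} + 8689} = 31654 + \frac{1}{\frac{1}{5} \cdot 90 \left(125 + 4 \cdot 90^{2} + 50 \cdot 90\right) + 8689} = 31654 + \frac{1}{\frac{1}{5} \cdot 90 \left(125 + 4 \cdot 8100 + 4500\right) + 8689} = 31654 + \frac{1}{\frac{1}{5} \cdot 90 \left(125 + 32400 + 4500\right) + 8689} = 31654 + \frac{1}{\frac{1}{5} \cdot 90 \cdot 37025 + 8689} = 31654 + \frac{1}{666450 + 8689} = 31654 + \frac{1}{675139} = \frac{21370849907}{675139}$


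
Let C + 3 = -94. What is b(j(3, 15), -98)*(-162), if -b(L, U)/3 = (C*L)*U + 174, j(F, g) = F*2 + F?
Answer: 41663808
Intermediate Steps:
C = -97 (C = -3 - 94 = -97)
j(F, g) = 3*F (j(F, g) = 2*F + F = 3*F)
b(L, U) = -522 + 291*L*U (b(L, U) = -3*((-97*L)*U + 174) = -3*(-97*L*U + 174) = -3*(174 - 97*L*U) = -522 + 291*L*U)
b(j(3, 15), -98)*(-162) = (-522 + 291*(3*3)*(-98))*(-162) = (-522 + 291*9*(-98))*(-162) = (-522 - 256662)*(-162) = -257184*(-162) = 41663808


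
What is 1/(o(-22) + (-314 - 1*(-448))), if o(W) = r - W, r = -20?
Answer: 1/136 ≈ 0.0073529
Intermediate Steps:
o(W) = -20 - W
1/(o(-22) + (-314 - 1*(-448))) = 1/((-20 - 1*(-22)) + (-314 - 1*(-448))) = 1/((-20 + 22) + (-314 + 448)) = 1/(2 + 134) = 1/136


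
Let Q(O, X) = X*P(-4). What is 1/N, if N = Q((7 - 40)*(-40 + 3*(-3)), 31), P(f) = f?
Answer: -1/124 ≈ -0.0080645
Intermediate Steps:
Q(O, X) = -4*X (Q(O, X) = X*(-4) = -4*X)
N = -124 (N = -4*31 = -124)
1/N = 1/(-124) = -1/124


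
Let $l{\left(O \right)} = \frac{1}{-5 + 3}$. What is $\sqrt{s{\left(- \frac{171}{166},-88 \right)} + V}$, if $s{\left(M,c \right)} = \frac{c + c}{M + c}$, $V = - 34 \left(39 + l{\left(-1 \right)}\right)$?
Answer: $\frac{i \sqrt{285478479605}}{14779} \approx 36.153 i$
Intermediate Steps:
$l{\left(O \right)} = - \frac{1}{2}$ ($l{\left(O \right)} = \frac{1}{-2} = - \frac{1}{2}$)
$V = -1309$ ($V = - 34 \left(39 - \frac{1}{2}\right) = \left(-34\right) \frac{77}{2} = -1309$)
$s{\left(M,c \right)} = \frac{2 c}{M + c}$
$\sqrt{s{\left(- \frac{171}{166},-88 \right)} + V} = \sqrt{2 \left(-88\right) \frac{1}{- \frac{171}{166} - 88} - 1309} = \sqrt{2 \left(-88\right) \frac{1}{- \frac{14779}{166}} - 1309} = \sqrt{2 \left(-88\right) \left(- \frac{166}{14779}\right) - 1309} = \sqrt{\frac{29216}{14779} - 1309} = \sqrt{- \frac{19316495}{14779}} = \frac{i \sqrt{285478479605}}{14779}$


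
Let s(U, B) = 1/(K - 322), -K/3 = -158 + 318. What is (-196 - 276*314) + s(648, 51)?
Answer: -69661721/802 ≈ -86860.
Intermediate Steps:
K = -480 (K = -3*(-158 + 318) = -3*160 = -480)
s(U, B) = -1/802 (s(U, B) = 1/(-480 - 322) = 1/(-802) = -1/802)
(-196 - 276*314) + s(648, 51) = (-196 - 276*314) - 1/802 = (-196 - 86664) - 1/802 = -86860 - 1/802 = -69661721/802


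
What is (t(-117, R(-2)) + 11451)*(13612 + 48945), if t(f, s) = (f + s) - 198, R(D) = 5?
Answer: 696947537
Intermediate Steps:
t(f, s) = -198 + f + s
(t(-117, R(-2)) + 11451)*(13612 + 48945) = ((-198 - 117 + 5) + 11451)*(13612 + 48945) = (-310 + 11451)*62557 = 11141*62557 = 696947537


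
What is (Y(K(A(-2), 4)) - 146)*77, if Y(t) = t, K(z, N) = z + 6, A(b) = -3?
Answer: -11011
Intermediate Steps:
K(z, N) = 6 + z
(Y(K(A(-2), 4)) - 146)*77 = ((6 - 3) - 146)*77 = (3 - 146)*77 = -143*77 = -11011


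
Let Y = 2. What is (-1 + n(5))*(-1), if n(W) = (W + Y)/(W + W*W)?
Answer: 23/30 ≈ 0.76667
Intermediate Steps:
n(W) = (2 + W)/(W + W**2) (n(W) = (W + 2)/(W + W*W) = (2 + W)/(W + W**2))
(-1 + n(5))*(-1) = (-1 + (2 + 5)/(5*(1 + 5)))*(-1) = (-1 + (1/5)*7/6)*(-1) = (-1 + (1/5)*(1/6)*7)*(-1) = (-1 + 7/30)*(-1) = -23/30*(-1) = 23/30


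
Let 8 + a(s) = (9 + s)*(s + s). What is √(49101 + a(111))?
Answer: √75733 ≈ 275.20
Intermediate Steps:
a(s) = -8 + 2*s*(9 + s) (a(s) = -8 + (9 + s)*(s + s) = -8 + (9 + s)*(2*s) = -8 + 2*s*(9 + s))
√(49101 + a(111)) = √(49101 + (-8 + 2*111² + 18*111)) = √(49101 + (-8 + 2*12321 + 1998)) = √(49101 + (-8 + 24642 + 1998)) = √(49101 + 26632) = √75733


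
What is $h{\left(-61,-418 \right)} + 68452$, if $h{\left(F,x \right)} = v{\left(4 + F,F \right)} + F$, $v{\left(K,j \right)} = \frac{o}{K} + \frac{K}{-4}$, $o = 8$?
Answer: $\frac{15596365}{228} \approx 68405.0$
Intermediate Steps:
$v{\left(K,j \right)} = \frac{8}{K} - \frac{K}{4}$ ($v{\left(K,j \right)} = \frac{8}{K} + \frac{K}{-4} = \frac{8}{K} + K \left(- \frac{1}{4}\right) = \frac{8}{K} - \frac{K}{4}$)
$h{\left(F,x \right)} = -1 + \frac{8}{4 + F} + \frac{3 F}{4}$ ($h{\left(F,x \right)} = \left(\frac{8}{4 + F} - \frac{4 + F}{4}\right) + F = \left(\frac{8}{4 + F} - \left(1 + \frac{F}{4}\right)\right) + F = \left(-1 + \frac{8}{4 + F} - \frac{F}{4}\right) + F = -1 + \frac{8}{4 + F} + \frac{3 F}{4}$)
$h{\left(-61,-418 \right)} + 68452 = \frac{32 + \left(-4 + 3 \left(-61\right)\right) \left(4 - 61\right)}{4 \left(4 - 61\right)} + 68452 = \frac{32 + \left(-4 - 183\right) \left(-57\right)}{4 \left(-57\right)} + 68452 = \frac{1}{4} \left(- \frac{1}{57}\right) \left(32 - -10659\right) + 68452 = \frac{1}{4} \left(- \frac{1}{57}\right) \left(32 + 10659\right) + 68452 = \frac{1}{4} \left(- \frac{1}{57}\right) 10691 + 68452 = - \frac{10691}{228} + 68452 = \frac{15596365}{228}$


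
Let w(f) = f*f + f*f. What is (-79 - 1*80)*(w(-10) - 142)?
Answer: -9222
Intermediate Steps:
w(f) = 2*f**2 (w(f) = f**2 + f**2 = 2*f**2)
(-79 - 1*80)*(w(-10) - 142) = (-79 - 1*80)*(2*(-10)**2 - 142) = (-79 - 80)*(2*100 - 142) = -159*(200 - 142) = -159*58 = -9222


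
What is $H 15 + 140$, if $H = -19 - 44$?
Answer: $-805$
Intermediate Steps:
$H = -63$ ($H = -19 - 44 = -63$)
$H 15 + 140 = \left(-63\right) 15 + 140 = -945 + 140 = -805$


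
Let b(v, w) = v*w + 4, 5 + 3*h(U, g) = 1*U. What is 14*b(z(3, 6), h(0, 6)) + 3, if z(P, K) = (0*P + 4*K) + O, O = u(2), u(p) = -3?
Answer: -431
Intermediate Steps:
O = -3
z(P, K) = -3 + 4*K (z(P, K) = (0*P + 4*K) - 3 = (0 + 4*K) - 3 = 4*K - 3 = -3 + 4*K)
h(U, g) = -5/3 + U/3 (h(U, g) = -5/3 + (1*U)/3 = -5/3 + U/3)
b(v, w) = 4 + v*w
14*b(z(3, 6), h(0, 6)) + 3 = 14*(4 + (-3 + 4*6)*(-5/3 + (1/3)*0)) + 3 = 14*(4 + (-3 + 24)*(-5/3 + 0)) + 3 = 14*(4 + 21*(-5/3)) + 3 = 14*(4 - 35) + 3 = 14*(-31) + 3 = -434 + 3 = -431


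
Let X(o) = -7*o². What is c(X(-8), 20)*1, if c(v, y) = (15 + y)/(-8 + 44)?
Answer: 35/36 ≈ 0.97222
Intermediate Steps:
c(v, y) = 5/12 + y/36 (c(v, y) = (15 + y)/36 = (15 + y)*(1/36) = 5/12 + y/36)
c(X(-8), 20)*1 = (5/12 + (1/36)*20)*1 = (5/12 + 5/9)*1 = (35/36)*1 = 35/36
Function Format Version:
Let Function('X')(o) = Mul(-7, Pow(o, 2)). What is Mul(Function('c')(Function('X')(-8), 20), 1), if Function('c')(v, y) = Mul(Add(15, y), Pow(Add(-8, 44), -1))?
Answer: Rational(35, 36) ≈ 0.97222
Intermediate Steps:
Function('c')(v, y) = Add(Rational(5, 12), Mul(Rational(1, 36), y)) (Function('c')(v, y) = Mul(Add(15, y), Pow(36, -1)) = Mul(Add(15, y), Rational(1, 36)) = Add(Rational(5, 12), Mul(Rational(1, 36), y)))
Mul(Function('c')(Function('X')(-8), 20), 1) = Mul(Add(Rational(5, 12), Mul(Rational(1, 36), 20)), 1) = Mul(Add(Rational(5, 12), Rational(5, 9)), 1) = Mul(Rational(35, 36), 1) = Rational(35, 36)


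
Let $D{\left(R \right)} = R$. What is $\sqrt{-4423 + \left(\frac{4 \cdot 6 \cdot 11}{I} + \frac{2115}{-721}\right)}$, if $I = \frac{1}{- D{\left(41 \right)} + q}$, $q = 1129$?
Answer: $\frac{\sqrt{147014188454}}{721} \approx 531.79$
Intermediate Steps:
$I = \frac{1}{1088}$ ($I = \frac{1}{\left(-1\right) 41 + 1129} = \frac{1}{-41 + 1129} = \frac{1}{1088} \approx 0.00091912$)
$\sqrt{-4423 + \left(\frac{4 \cdot 6 \cdot 11}{I} + \frac{2115}{-721}\right)} = \sqrt{-4423 + \left(4 \cdot 6 \cdot 11 \frac{1}{\frac{1}{1088}} + \frac{2115}{-721}\right)} = \sqrt{-4423 + \left(24 \cdot 11 \cdot 1088 + 2115 \left(- \frac{1}{721}\right)\right)} = \sqrt{-4423 + \left(264 \cdot 1088 - \frac{2115}{721}\right)} = \sqrt{-4423 + \left(287232 - \frac{2115}{721}\right)} = \sqrt{-4423 + \frac{207092157}{721}} = \sqrt{\frac{203903174}{721}} = \frac{\sqrt{147014188454}}{721}$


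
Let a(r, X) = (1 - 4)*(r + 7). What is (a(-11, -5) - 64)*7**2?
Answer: -2548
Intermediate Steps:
a(r, X) = -21 - 3*r (a(r, X) = -3*(7 + r) = -21 - 3*r)
(a(-11, -5) - 64)*7**2 = ((-21 - 3*(-11)) - 64)*7**2 = ((-21 + 33) - 64)*49 = (12 - 64)*49 = -52*49 = -2548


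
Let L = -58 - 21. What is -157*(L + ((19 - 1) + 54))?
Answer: 1099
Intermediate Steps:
L = -79
-157*(L + ((19 - 1) + 54)) = -157*(-79 + ((19 - 1) + 54)) = -157*(-79 + (18 + 54)) = -157*(-79 + 72) = -157*(-7) = 1099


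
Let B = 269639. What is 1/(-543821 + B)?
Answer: -1/274182 ≈ -3.6472e-6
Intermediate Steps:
1/(-543821 + B) = 1/(-543821 + 269639) = 1/(-274182) = -1/274182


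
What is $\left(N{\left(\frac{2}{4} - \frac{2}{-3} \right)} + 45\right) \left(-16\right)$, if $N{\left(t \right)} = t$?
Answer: $- \frac{2216}{3} \approx -738.67$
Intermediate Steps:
$\left(N{\left(\frac{2}{4} - \frac{2}{-3} \right)} + 45\right) \left(-16\right) = \left(\left(\frac{2}{4} - \frac{2}{-3}\right) + 45\right) \left(-16\right) = \left(\left(2 \cdot \frac{1}{4} - - \frac{2}{3}\right) + 45\right) \left(-16\right) = \left(\left(\frac{1}{2} + \frac{2}{3}\right) + 45\right) \left(-16\right) = \left(\frac{7}{6} + 45\right) \left(-16\right) = \frac{277}{6} \left(-16\right) = - \frac{2216}{3}$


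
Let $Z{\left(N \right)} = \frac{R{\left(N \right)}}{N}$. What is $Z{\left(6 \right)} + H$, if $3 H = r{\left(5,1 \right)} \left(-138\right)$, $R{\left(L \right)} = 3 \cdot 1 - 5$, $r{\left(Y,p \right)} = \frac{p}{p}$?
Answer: $- \frac{139}{3} \approx -46.333$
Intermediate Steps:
$r{\left(Y,p \right)} = 1$
$R{\left(L \right)} = -2$ ($R{\left(L \right)} = 3 - 5 = -2$)
$Z{\left(N \right)} = - \frac{2}{N}$
$H = -46$ ($H = \frac{1 \left(-138\right)}{3} = \frac{1}{3} \left(-138\right) = -46$)
$Z{\left(6 \right)} + H = - \frac{2}{6} - 46 = \left(-2\right) \frac{1}{6} - 46 = - \frac{1}{3} - 46 = - \frac{139}{3}$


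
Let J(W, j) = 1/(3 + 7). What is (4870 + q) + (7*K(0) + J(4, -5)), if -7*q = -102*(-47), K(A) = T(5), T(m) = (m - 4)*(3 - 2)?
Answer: 293457/70 ≈ 4192.2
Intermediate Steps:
T(m) = -4 + m (T(m) = (-4 + m)*1 = -4 + m)
K(A) = 1 (K(A) = -4 + 5 = 1)
J(W, j) = ⅒ (J(W, j) = 1/10 = ⅒)
q = -4794/7 (q = -(-102)*(-47)/7 = -⅐*4794 = -4794/7 ≈ -684.86)
(4870 + q) + (7*K(0) + J(4, -5)) = (4870 - 4794/7) + (7*1 + ⅒) = 29296/7 + (7 + ⅒) = 29296/7 + 71/10 = 293457/70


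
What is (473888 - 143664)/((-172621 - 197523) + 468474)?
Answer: 165112/49165 ≈ 3.3583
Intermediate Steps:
(473888 - 143664)/((-172621 - 197523) + 468474) = 330224/(-370144 + 468474) = 330224/98330 = 330224*(1/98330) = 165112/49165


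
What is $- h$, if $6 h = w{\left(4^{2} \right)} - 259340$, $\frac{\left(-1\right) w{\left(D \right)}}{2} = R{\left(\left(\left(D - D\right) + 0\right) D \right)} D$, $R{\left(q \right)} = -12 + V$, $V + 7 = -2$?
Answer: $\frac{129334}{3} \approx 43111.0$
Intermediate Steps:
$V = -9$ ($V = -7 - 2 = -9$)
$R{\left(q \right)} = -21$ ($R{\left(q \right)} = -12 - 9 = -21$)
$w{\left(D \right)} = 42 D$ ($w{\left(D \right)} = - 2 \left(- 21 D\right) = 42 D$)
$h = - \frac{129334}{3}$ ($h = \frac{42 \cdot 4^{2} - 259340}{6} = \frac{42 \cdot 16 - 259340}{6} = \frac{672 - 259340}{6} = \frac{1}{6} \left(-258668\right) = - \frac{129334}{3} \approx -43111.0$)
$- h = \left(-1\right) \left(- \frac{129334}{3}\right) = \frac{129334}{3}$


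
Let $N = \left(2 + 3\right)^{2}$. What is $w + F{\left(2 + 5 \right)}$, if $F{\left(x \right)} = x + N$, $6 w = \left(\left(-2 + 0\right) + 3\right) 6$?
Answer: $33$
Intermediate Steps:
$N = 25$ ($N = 5^{2} = 25$)
$w = 1$ ($w = \frac{\left(\left(-2 + 0\right) + 3\right) 6}{6} = \frac{\left(-2 + 3\right) 6}{6} = \frac{1 \cdot 6}{6} = \frac{1}{6} \cdot 6 = 1$)
$F{\left(x \right)} = 25 + x$ ($F{\left(x \right)} = x + 25 = 25 + x$)
$w + F{\left(2 + 5 \right)} = 1 + \left(25 + \left(2 + 5\right)\right) = 1 + \left(25 + 7\right) = 1 + 32 = 33$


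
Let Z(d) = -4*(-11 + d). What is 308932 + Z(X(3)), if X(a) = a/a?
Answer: 308972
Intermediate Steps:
X(a) = 1
Z(d) = 44 - 4*d
308932 + Z(X(3)) = 308932 + (44 - 4*1) = 308932 + (44 - 4) = 308932 + 40 = 308972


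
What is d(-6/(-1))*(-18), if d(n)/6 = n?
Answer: -648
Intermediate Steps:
d(n) = 6*n
d(-6/(-1))*(-18) = (6*(-6/(-1)))*(-18) = (6*(-6*(-1)))*(-18) = (6*6)*(-18) = 36*(-18) = -648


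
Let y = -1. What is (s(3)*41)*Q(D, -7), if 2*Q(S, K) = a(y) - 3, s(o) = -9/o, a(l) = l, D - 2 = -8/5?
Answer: 246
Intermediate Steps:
D = 2/5 (D = 2 - 8/5 = 2/5 ≈ 0.40000)
Q(S, K) = -2 (Q(S, K) = (-1 - 3)/2 = (1/2)*(-4) = -2)
(s(3)*41)*Q(D, -7) = (-9/3*41)*(-2) = (-9*1/3*41)*(-2) = -3*41*(-2) = -123*(-2) = 246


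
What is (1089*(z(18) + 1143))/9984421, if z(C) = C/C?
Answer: 1245816/9984421 ≈ 0.12478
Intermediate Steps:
z(C) = 1
(1089*(z(18) + 1143))/9984421 = (1089*(1 + 1143))/9984421 = (1089*1144)*(1/9984421) = 1245816*(1/9984421) = 1245816/9984421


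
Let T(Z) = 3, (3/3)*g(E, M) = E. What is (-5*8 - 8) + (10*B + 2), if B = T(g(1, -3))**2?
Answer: 44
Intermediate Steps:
g(E, M) = E
B = 9 (B = 3**2 = 9)
(-5*8 - 8) + (10*B + 2) = (-5*8 - 8) + (10*9 + 2) = (-40 - 8) + (90 + 2) = -48 + 92 = 44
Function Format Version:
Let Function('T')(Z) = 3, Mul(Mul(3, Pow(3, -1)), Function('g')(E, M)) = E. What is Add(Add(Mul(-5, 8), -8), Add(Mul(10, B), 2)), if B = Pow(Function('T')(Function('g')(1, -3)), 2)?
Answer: 44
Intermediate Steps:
Function('g')(E, M) = E
B = 9 (B = Pow(3, 2) = 9)
Add(Add(Mul(-5, 8), -8), Add(Mul(10, B), 2)) = Add(Add(Mul(-5, 8), -8), Add(Mul(10, 9), 2)) = Add(Add(-40, -8), Add(90, 2)) = Add(-48, 92) = 44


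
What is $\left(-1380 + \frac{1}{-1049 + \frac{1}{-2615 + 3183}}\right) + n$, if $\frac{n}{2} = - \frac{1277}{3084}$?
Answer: $- \frac{1268666286803}{918771402} \approx -1380.8$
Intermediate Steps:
$n = - \frac{1277}{1542}$ ($n = 2 \left(- \frac{1277}{3084}\right) = - \frac{1277}{1542} \approx -0.82815$)
$\left(-1380 + \frac{1}{-1049 + \frac{1}{-2615 + 3183}}\right) + n = \left(-1380 + \frac{1}{-1049 + \frac{1}{-2615 + 3183}}\right) - \frac{1277}{1542} = \left(-1380 + \frac{1}{-1049 + \frac{1}{568}}\right) - \frac{1277}{1542} = \left(-1380 + \frac{1}{- \frac{595831}{568}}\right) - \frac{1277}{1542} = \left(-1380 - \frac{568}{595831}\right) - \frac{1277}{1542} = - \frac{822247348}{595831} - \frac{1277}{1542} = - \frac{1268666286803}{918771402}$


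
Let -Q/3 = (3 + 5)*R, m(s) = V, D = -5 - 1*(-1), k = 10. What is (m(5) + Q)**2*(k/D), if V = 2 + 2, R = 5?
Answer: -33640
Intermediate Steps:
V = 4
D = -4 (D = -5 + 1 = -4)
m(s) = 4
Q = -120 (Q = -3*(3 + 5)*5 = -24*5 = -3*40 = -120)
(m(5) + Q)**2*(k/D) = (4 - 120)**2*(10/(-4)) = (-116)**2*(10*(-1/4)) = 13456*(-5/2) = -33640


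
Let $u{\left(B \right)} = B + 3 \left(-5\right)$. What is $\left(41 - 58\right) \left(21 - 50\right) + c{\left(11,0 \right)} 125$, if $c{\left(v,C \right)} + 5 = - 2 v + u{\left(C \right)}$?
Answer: $-4757$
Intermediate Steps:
$u{\left(B \right)} = -15 + B$ ($u{\left(B \right)} = B - 15 = -15 + B$)
$c{\left(v,C \right)} = -20 + C - 2 v$ ($c{\left(v,C \right)} = -5 - \left(15 - C + 2 v\right) = -20 + C - 2 v$)
$\left(41 - 58\right) \left(21 - 50\right) + c{\left(11,0 \right)} 125 = \left(41 - 58\right) \left(21 - 50\right) + \left(-20 + 0 - 22\right) 125 = \left(-17\right) \left(-29\right) + \left(-20 + 0 - 22\right) 125 = 493 - 5250 = -4757$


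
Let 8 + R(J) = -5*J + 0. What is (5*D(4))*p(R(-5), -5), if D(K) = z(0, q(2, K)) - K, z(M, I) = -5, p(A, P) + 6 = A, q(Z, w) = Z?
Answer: -495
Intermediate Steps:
R(J) = -8 - 5*J (R(J) = -8 + (-5*J + 0) = -8 - 5*J)
p(A, P) = -6 + A
D(K) = -5 - K
(5*D(4))*p(R(-5), -5) = (5*(-5 - 1*4))*(-6 + (-8 - 5*(-5))) = (5*(-5 - 4))*(-6 + (-8 + 25)) = (5*(-9))*(-6 + 17) = -45*11 = -495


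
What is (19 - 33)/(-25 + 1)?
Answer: 7/12 ≈ 0.58333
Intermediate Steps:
(19 - 33)/(-25 + 1) = -14/(-24) = -1/24*(-14) = 7/12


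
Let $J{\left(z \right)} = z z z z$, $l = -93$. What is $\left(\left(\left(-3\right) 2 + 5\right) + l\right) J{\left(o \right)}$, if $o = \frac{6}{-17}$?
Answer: $- \frac{121824}{83521} \approx -1.4586$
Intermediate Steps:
$o = - \frac{6}{17}$ ($o = 6 \left(- \frac{1}{17}\right) = - \frac{6}{17} \approx -0.35294$)
$J{\left(z \right)} = z^{4}$ ($J{\left(z \right)} = z^{2} z z = z^{3} z = z^{4}$)
$\left(\left(\left(-3\right) 2 + 5\right) + l\right) J{\left(o \right)} = \left(\left(\left(-3\right) 2 + 5\right) - 93\right) \left(- \frac{6}{17}\right)^{4} = \left(\left(-6 + 5\right) - 93\right) \frac{1296}{83521} = \left(-1 - 93\right) \frac{1296}{83521} = \left(-94\right) \frac{1296}{83521} = - \frac{121824}{83521}$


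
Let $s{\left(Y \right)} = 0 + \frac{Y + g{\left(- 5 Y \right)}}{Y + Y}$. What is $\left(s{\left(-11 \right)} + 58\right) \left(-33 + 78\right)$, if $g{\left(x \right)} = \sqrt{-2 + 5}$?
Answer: $\frac{5265}{2} - \frac{45 \sqrt{3}}{22} \approx 2629.0$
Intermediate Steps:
$g{\left(x \right)} = \sqrt{3}$
$s{\left(Y \right)} = \frac{Y + \sqrt{3}}{2 Y}$ ($s{\left(Y \right)} = 0 + \frac{Y + \sqrt{3}}{Y + Y} = 0 + \frac{Y + \sqrt{3}}{2 Y} = \frac{Y + \sqrt{3}}{2 Y}$)
$\left(s{\left(-11 \right)} + 58\right) \left(-33 + 78\right) = \left(\frac{-11 + \sqrt{3}}{2 \left(-11\right)} + 58\right) \left(-33 + 78\right) = \left(\frac{1}{2} \left(- \frac{1}{11}\right) \left(-11 + \sqrt{3}\right) + 58\right) 45 = \left(\left(\frac{1}{2} - \frac{\sqrt{3}}{22}\right) + 58\right) 45 = \left(\frac{117}{2} - \frac{\sqrt{3}}{22}\right) 45 = \frac{5265}{2} - \frac{45 \sqrt{3}}{22}$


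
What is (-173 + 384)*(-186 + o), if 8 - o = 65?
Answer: -51273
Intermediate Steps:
o = -57 (o = 8 - 1*65 = 8 - 65 = -57)
(-173 + 384)*(-186 + o) = (-173 + 384)*(-186 - 57) = 211*(-243) = -51273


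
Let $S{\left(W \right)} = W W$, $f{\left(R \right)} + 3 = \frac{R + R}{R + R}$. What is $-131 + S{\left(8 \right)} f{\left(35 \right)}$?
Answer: $-259$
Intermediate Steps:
$f{\left(R \right)} = -2$ ($f{\left(R \right)} = -3 + \frac{R + R}{R + R} = -3 + \frac{2 R}{2 R} = -3 + 2 R \frac{1}{2 R} = -3 + 1 = -2$)
$S{\left(W \right)} = W^{2}$
$-131 + S{\left(8 \right)} f{\left(35 \right)} = -131 + 8^{2} \left(-2\right) = -131 + 64 \left(-2\right) = -131 - 128 = -259$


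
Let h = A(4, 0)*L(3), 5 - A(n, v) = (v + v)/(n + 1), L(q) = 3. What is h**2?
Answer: 225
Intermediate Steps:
A(n, v) = 5 - 2*v/(1 + n) (A(n, v) = 5 - (v + v)/(n + 1) = 5 - 2*v/(1 + n))
h = 15 (h = ((5 - 2*0 + 5*4)/(1 + 4))*3 = ((5 + 0 + 20)/5)*3 = ((1/5)*25)*3 = 5*3 = 15)
h**2 = 15**2 = 225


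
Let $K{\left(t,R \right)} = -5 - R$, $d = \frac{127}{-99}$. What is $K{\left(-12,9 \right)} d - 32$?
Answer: $- \frac{1390}{99} \approx -14.04$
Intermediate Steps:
$d = - \frac{127}{99}$ ($d = 127 \left(- \frac{1}{99}\right) = - \frac{127}{99} \approx -1.2828$)
$K{\left(-12,9 \right)} d - 32 = \left(-5 - 9\right) \left(- \frac{127}{99}\right) - 32 = \left(-14\right) \left(- \frac{127}{99}\right) - 32 = \frac{1778}{99} - 32 = - \frac{1390}{99}$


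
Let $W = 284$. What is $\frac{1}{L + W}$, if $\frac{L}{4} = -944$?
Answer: $- \frac{1}{3492} \approx -0.00028637$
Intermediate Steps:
$L = -3776$ ($L = 4 \left(-944\right) = -3776$)
$\frac{1}{L + W} = \frac{1}{-3776 + 284} = \frac{1}{-3492} = - \frac{1}{3492}$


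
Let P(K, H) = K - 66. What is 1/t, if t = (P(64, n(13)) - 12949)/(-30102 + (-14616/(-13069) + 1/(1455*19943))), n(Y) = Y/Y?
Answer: 1630711058772623/701618616457605 ≈ 2.3242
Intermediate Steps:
n(Y) = 1
P(K, H) = -66 + K
t = 701618616457605/1630711058772623 (t = ((-66 + 64) - 12949)/(-30102 + (-14616/(-13069) + 1/(1455*19943))) = (-2 - 12949)/(-30102 + (-14616*(-1/13069) + (1/1455)*(1/19943))) = -12951/(-30102 + (2088/1867 + 1/29017065)) = -12951/(-30102 + 60587633587/54174860355) = -12951/(-1630711058772623/54174860355) = -12951*(-54174860355/1630711058772623) = 701618616457605/1630711058772623 ≈ 0.43025)
1/t = 1/(701618616457605/1630711058772623) = 1630711058772623/701618616457605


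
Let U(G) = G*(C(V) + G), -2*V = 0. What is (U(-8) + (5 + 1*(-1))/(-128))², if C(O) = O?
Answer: 4190209/1024 ≈ 4092.0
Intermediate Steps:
V = 0 (V = -½*0 = 0)
U(G) = G² (U(G) = G*(0 + G) = G*G = G²)
(U(-8) + (5 + 1*(-1))/(-128))² = ((-8)² + (5 + 1*(-1))/(-128))² = (64 + (5 - 1)*(-1/128))² = (64 + 4*(-1/128))² = (64 - 1/32)² = (2047/32)² = 4190209/1024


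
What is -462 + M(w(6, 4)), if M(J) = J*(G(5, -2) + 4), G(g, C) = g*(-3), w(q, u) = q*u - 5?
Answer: -671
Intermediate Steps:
w(q, u) = -5 + q*u
G(g, C) = -3*g
M(J) = -11*J (M(J) = J*(-3*5 + 4) = J*(-15 + 4) = J*(-11) = -11*J)
-462 + M(w(6, 4)) = -462 - 11*(-5 + 6*4) = -462 - 11*(-5 + 24) = -462 - 11*19 = -462 - 209 = -671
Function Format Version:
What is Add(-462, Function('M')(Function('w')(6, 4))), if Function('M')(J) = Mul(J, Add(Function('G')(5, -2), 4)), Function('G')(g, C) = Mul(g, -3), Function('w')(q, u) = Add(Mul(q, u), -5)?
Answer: -671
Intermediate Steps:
Function('w')(q, u) = Add(-5, Mul(q, u))
Function('G')(g, C) = Mul(-3, g)
Function('M')(J) = Mul(-11, J) (Function('M')(J) = Mul(J, Add(Mul(-3, 5), 4)) = Mul(J, Add(-15, 4)) = Mul(J, -11) = Mul(-11, J))
Add(-462, Function('M')(Function('w')(6, 4))) = Add(-462, Mul(-11, Add(-5, Mul(6, 4)))) = Add(-462, Mul(-11, Add(-5, 24))) = Add(-462, Mul(-11, 19)) = Add(-462, -209) = -671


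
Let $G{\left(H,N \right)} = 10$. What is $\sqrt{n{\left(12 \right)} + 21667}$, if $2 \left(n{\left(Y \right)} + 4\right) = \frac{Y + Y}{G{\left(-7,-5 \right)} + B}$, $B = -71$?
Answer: $\frac{\sqrt{80607291}}{61} \approx 147.18$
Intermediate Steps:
$n{\left(Y \right)} = -4 - \frac{Y}{61}$ ($n{\left(Y \right)} = -4 + \frac{\left(Y + Y\right) \frac{1}{10 - 71}}{2} = -4 + \frac{2 Y \frac{1}{-61}}{2} = -4 + \frac{2 Y \left(- \frac{1}{61}\right)}{2} = -4 + \frac{\left(- \frac{2}{61}\right) Y}{2} = -4 - \frac{Y}{61}$)
$\sqrt{n{\left(12 \right)} + 21667} = \sqrt{\left(-4 - \frac{12}{61}\right) + 21667} = \sqrt{- \frac{256}{61} + 21667} = \sqrt{\frac{1321431}{61}} = \frac{\sqrt{80607291}}{61}$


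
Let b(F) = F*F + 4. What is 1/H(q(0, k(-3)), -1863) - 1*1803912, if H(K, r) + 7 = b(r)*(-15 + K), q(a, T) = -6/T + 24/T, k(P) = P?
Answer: -131480362970881/72886240 ≈ -1.8039e+6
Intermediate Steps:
b(F) = 4 + F² (b(F) = F² + 4 = 4 + F²)
q(a, T) = 18/T
H(K, r) = -7 + (-15 + K)*(4 + r²) (H(K, r) = -7 + (4 + r²)*(-15 + K) = -7 + (-15 + K)*(4 + r²))
1/H(q(0, k(-3)), -1863) - 1*1803912 = 1/(-67 - 15*(-1863)² + (18/(-3))*(4 + (-1863)²)) - 1*1803912 = 1/(-67 - 15*3470769 + (18*(-⅓))*(4 + 3470769)) - 1803912 = 1/(-67 - 52061535 - 6*3470773) - 1803912 = 1/(-67 - 52061535 - 20824638) - 1803912 = 1/(-72886240) - 1803912 = -1/72886240 - 1803912 = -131480362970881/72886240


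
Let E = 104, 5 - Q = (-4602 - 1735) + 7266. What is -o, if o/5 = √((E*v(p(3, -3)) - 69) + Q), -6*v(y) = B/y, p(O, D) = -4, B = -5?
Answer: -10*I*√2283/3 ≈ -159.27*I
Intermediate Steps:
Q = -924 (Q = 5 - ((-4602 - 1735) + 7266) = 5 - (-6337 + 7266) = 5 - 1*929 = 5 - 929 = -924)
v(y) = 5/(6*y) (v(y) = -(-5)/(6*y) = 5/(6*y))
o = 10*I*√2283/3 (o = 5*√((104*((⅚)/(-4)) - 69) - 924) = 5*√((104*((⅚)*(-¼)) - 69) - 924) = 5*√((104*(-5/24) - 69) - 924) = 5*√((-65/3 - 69) - 924) = 5*√(-272/3 - 924) = 5*√(-3044/3) = 5*(2*I*√2283/3) = 10*I*√2283/3 ≈ 159.27*I)
-o = -10*I*√2283/3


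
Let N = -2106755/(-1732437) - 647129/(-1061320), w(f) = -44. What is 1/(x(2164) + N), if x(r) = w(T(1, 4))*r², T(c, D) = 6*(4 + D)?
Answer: -262667148120/54121888759973665741 ≈ -4.8532e-9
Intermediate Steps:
T(c, D) = 24 + 6*D
x(r) = -44*r²
N = 479578777139/262667148120 (N = -2106755*(-1/1732437) - 647129*(-1/1061320) = 300965/247491 + 647129/1061320 = 479578777139/262667148120 ≈ 1.8258)
1/(x(2164) + N) = 1/(-44*2164² + 479578777139/262667148120) = 1/(-44*4682896 + 479578777139/262667148120) = 1/(-206047424 + 479578777139/262667148120) = 1/(-54121888759973665741/262667148120) = -262667148120/54121888759973665741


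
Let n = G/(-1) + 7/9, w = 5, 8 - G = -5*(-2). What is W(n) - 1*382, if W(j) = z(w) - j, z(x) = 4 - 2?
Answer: -3445/9 ≈ -382.78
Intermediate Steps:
G = -2 (G = 8 - (-5)*(-2) = 8 - 1*10 = 8 - 10 = -2)
z(x) = 2
n = 25/9 (n = -2/(-1) + 7/9 = -2*(-1) + 7*(1/9) = 2 + 7/9 = 25/9 ≈ 2.7778)
W(j) = 2 - j
W(n) - 1*382 = (2 - 1*25/9) - 1*382 = (2 - 25/9) - 382 = -7/9 - 382 = -3445/9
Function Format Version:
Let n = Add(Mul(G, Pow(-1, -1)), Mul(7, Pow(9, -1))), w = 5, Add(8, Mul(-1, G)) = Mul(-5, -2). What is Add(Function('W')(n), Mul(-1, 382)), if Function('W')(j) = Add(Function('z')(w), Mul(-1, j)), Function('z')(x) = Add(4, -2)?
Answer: Rational(-3445, 9) ≈ -382.78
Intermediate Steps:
G = -2 (G = Add(8, Mul(-1, Mul(-5, -2))) = Add(8, Mul(-1, 10)) = Add(8, -10) = -2)
Function('z')(x) = 2
n = Rational(25, 9) (n = Add(Mul(-2, Pow(-1, -1)), Mul(7, Pow(9, -1))) = Add(Mul(-2, -1), Mul(7, Rational(1, 9))) = Add(2, Rational(7, 9)) = Rational(25, 9) ≈ 2.7778)
Function('W')(j) = Add(2, Mul(-1, j))
Add(Function('W')(n), Mul(-1, 382)) = Add(Add(2, Mul(-1, Rational(25, 9))), Mul(-1, 382)) = Add(Add(2, Rational(-25, 9)), -382) = Add(Rational(-7, 9), -382) = Rational(-3445, 9)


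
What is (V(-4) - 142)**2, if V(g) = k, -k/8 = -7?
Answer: 7396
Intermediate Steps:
k = 56 (k = -8*(-7) = 56)
V(g) = 56
(V(-4) - 142)**2 = (56 - 142)**2 = (-86)**2 = 7396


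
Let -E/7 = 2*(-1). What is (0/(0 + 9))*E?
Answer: 0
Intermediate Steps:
E = 14 (E = -14*(-1) = -7*(-2) = 14)
(0/(0 + 9))*E = (0/(0 + 9))*14 = (0/9)*14 = ((⅑)*0)*14 = 0*14 = 0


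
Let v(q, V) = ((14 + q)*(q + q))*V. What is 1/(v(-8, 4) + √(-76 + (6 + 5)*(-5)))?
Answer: -384/147587 - I*√131/147587 ≈ -0.0026019 - 7.7551e-5*I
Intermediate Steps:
v(q, V) = 2*V*q*(14 + q) (v(q, V) = ((14 + q)*(2*q))*V = (2*q*(14 + q))*V = 2*V*q*(14 + q))
1/(v(-8, 4) + √(-76 + (6 + 5)*(-5))) = 1/(2*4*(-8)*(14 - 8) + √(-76 + (6 + 5)*(-5))) = 1/(2*4*(-8)*6 + √(-76 + 11*(-5))) = 1/(-384 + √(-76 - 55)) = 1/(-384 + √(-131)) = 1/(-384 + I*√131)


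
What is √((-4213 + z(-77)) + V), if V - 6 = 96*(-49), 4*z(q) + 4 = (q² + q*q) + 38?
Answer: I*√5938 ≈ 77.058*I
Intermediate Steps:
z(q) = 17/2 + q²/2 (z(q) = -1 + ((q² + q*q) + 38)/4 = -1 + ((q² + q²) + 38)/4 = -1 + (2*q² + 38)/4 = -1 + (38 + 2*q²)/4 = -1 + (19/2 + q²/2) = 17/2 + q²/2)
V = -4698 (V = 6 + 96*(-49) = 6 - 4704 = -4698)
√((-4213 + z(-77)) + V) = √((-4213 + (17/2 + (½)*(-77)²)) - 4698) = √((-4213 + (17/2 + (½)*5929)) - 4698) = √((-4213 + (17/2 + 5929/2)) - 4698) = √((-4213 + 2973) - 4698) = √(-1240 - 4698) = √(-5938) = I*√5938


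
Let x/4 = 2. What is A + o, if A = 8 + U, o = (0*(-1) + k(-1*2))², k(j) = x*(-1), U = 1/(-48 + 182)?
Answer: 9649/134 ≈ 72.007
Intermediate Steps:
x = 8 (x = 4*2 = 8)
U = 1/134 ≈ 0.0074627
k(j) = -8 (k(j) = 8*(-1) = -8)
o = 64 (o = (0*(-1) - 8)² = (0 - 8)² = (-8)² = 64)
A = 1073/134 (A = 8 + 1/134 = 1073/134 ≈ 8.0075)
A + o = 1073/134 + 64 = 9649/134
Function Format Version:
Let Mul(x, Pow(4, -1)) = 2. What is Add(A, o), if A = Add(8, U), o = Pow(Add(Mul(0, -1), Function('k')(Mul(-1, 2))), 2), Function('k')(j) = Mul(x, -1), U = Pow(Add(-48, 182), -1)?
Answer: Rational(9649, 134) ≈ 72.007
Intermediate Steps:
x = 8 (x = Mul(4, 2) = 8)
U = Rational(1, 134) (U = Pow(134, -1) = Rational(1, 134) ≈ 0.0074627)
Function('k')(j) = -8 (Function('k')(j) = Mul(8, -1) = -8)
o = 64 (o = Pow(Add(Mul(0, -1), -8), 2) = Pow(Add(0, -8), 2) = Pow(-8, 2) = 64)
A = Rational(1073, 134) (A = Add(8, Rational(1, 134)) = Rational(1073, 134) ≈ 8.0075)
Add(A, o) = Add(Rational(1073, 134), 64) = Rational(9649, 134)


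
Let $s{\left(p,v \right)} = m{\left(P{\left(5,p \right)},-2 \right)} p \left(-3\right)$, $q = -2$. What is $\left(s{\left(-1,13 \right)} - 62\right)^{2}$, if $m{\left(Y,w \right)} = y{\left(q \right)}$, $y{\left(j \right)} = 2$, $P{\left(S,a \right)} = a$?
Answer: $3136$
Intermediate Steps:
$m{\left(Y,w \right)} = 2$
$s{\left(p,v \right)} = - 6 p$ ($s{\left(p,v \right)} = 2 p \left(-3\right) = - 6 p$)
$\left(s{\left(-1,13 \right)} - 62\right)^{2} = \left(\left(-6\right) \left(-1\right) - 62\right)^{2} = \left(6 - 62\right)^{2} = \left(-56\right)^{2} = 3136$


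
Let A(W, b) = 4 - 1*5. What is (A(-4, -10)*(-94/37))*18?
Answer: 1692/37 ≈ 45.730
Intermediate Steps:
A(W, b) = -1 (A(W, b) = 4 - 5 = -1)
(A(-4, -10)*(-94/37))*18 = -(-94)/37*18 = -1*(-94/37)*18 = (94/37)*18 = 1692/37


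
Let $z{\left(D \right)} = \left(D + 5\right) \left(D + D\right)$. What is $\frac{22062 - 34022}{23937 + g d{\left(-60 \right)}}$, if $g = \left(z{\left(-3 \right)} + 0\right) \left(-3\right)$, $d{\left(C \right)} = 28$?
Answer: $- \frac{2392}{4989} \approx -0.47945$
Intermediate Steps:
$z{\left(D \right)} = 2 D \left(5 + D\right)$ ($z{\left(D \right)} = \left(5 + D\right) 2 D = 2 D \left(5 + D\right)$)
$g = 36$ ($g = \left(2 \left(-3\right) \left(5 - 3\right) + 0\right) \left(-3\right) = \left(2 \left(-3\right) 2 + 0\right) \left(-3\right) = \left(-12 + 0\right) \left(-3\right) = \left(-12\right) \left(-3\right) = 36$)
$\frac{22062 - 34022}{23937 + g d{\left(-60 \right)}} = \frac{22062 - 34022}{23937 + 36 \cdot 28} = - \frac{11960}{23937 + 1008} = - \frac{11960}{24945} = \left(-11960\right) \frac{1}{24945} = - \frac{2392}{4989}$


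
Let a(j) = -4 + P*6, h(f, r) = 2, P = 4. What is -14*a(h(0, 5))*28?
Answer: -7840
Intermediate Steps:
a(j) = 20 (a(j) = -4 + 4*6 = -4 + 24 = 20)
-14*a(h(0, 5))*28 = -14*20*28 = -280*28 = -7840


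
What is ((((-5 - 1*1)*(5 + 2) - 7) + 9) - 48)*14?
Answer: -1232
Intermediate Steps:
((((-5 - 1*1)*(5 + 2) - 7) + 9) - 48)*14 = ((((-5 - 1)*7 - 7) + 9) - 48)*14 = (((-6*7 - 7) + 9) - 48)*14 = (((-42 - 7) + 9) - 48)*14 = ((-49 + 9) - 48)*14 = (-40 - 48)*14 = -88*14 = -1232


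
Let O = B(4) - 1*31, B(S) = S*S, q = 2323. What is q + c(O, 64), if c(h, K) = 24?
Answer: 2347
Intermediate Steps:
B(S) = S**2
O = -15 (O = 4**2 - 1*31 = 16 - 31 = -15)
q + c(O, 64) = 2323 + 24 = 2347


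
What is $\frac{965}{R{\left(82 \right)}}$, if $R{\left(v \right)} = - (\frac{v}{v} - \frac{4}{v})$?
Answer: $- \frac{39565}{39} \approx -1014.5$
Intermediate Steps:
$R{\left(v \right)} = -1 + \frac{4}{v}$ ($R{\left(v \right)} = - (1 - \frac{4}{v}) = -1 + \frac{4}{v}$)
$\frac{965}{R{\left(82 \right)}} = \frac{965}{\frac{1}{82} \left(4 - 82\right)} = \frac{965}{\frac{1}{82} \left(-78\right)} = \frac{965}{- \frac{39}{41}} = 965 \left(- \frac{41}{39}\right) = - \frac{39565}{39}$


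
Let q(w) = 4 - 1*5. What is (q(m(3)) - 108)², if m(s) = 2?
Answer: 11881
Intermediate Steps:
q(w) = -1 (q(w) = 4 - 5 = -1)
(q(m(3)) - 108)² = (-1 - 108)² = (-109)² = 11881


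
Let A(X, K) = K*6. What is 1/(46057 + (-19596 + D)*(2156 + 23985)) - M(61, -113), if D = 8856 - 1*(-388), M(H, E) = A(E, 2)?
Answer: -3246786901/270565575 ≈ -12.000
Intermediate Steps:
A(X, K) = 6*K
M(H, E) = 12 (M(H, E) = 6*2 = 12)
D = 9244 (D = 8856 + 388 = 9244)
1/(46057 + (-19596 + D)*(2156 + 23985)) - M(61, -113) = 1/(46057 + (-19596 + 9244)*(2156 + 23985)) - 1*12 = 1/(46057 - 10352*26141) - 12 = 1/(46057 - 270611632) - 12 = 1/(-270565575) - 12 = -1/270565575 - 12 = -3246786901/270565575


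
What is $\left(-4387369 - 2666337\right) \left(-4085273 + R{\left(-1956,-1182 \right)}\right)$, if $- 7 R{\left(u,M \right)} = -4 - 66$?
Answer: $28816244134678$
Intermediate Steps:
$R{\left(u,M \right)} = 10$ ($R{\left(u,M \right)} = - \frac{-4 - 66}{7} = \left(- \frac{1}{7}\right) \left(-70\right) = 10$)
$\left(-4387369 - 2666337\right) \left(-4085273 + R{\left(-1956,-1182 \right)}\right) = \left(-4387369 - 2666337\right) \left(-4085273 + 10\right) = \left(-7053706\right) \left(-4085263\right) = 28816244134678$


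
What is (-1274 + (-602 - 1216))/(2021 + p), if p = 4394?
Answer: -3092/6415 ≈ -0.48200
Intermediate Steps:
(-1274 + (-602 - 1216))/(2021 + p) = (-1274 + (-602 - 1216))/(2021 + 4394) = (-1274 - 1818)/6415 = -3092*1/6415 = -3092/6415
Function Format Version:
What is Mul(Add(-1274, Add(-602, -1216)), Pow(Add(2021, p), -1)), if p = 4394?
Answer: Rational(-3092, 6415) ≈ -0.48200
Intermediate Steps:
Mul(Add(-1274, Add(-602, -1216)), Pow(Add(2021, p), -1)) = Mul(Add(-1274, Add(-602, -1216)), Pow(Add(2021, 4394), -1)) = Mul(Add(-1274, -1818), Pow(6415, -1)) = Mul(-3092, Rational(1, 6415)) = Rational(-3092, 6415)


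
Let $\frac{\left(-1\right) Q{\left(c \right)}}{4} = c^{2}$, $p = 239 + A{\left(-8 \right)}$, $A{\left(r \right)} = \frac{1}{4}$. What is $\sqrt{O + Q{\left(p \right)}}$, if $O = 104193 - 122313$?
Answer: $\frac{i \sqrt{988329}}{2} \approx 497.07 i$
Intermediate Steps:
$A{\left(r \right)} = \frac{1}{4}$
$p = \frac{957}{4}$ ($p = 239 + \frac{1}{4} = \frac{957}{4} \approx 239.25$)
$O = -18120$ ($O = 104193 - 122313 = -18120$)
$Q{\left(c \right)} = - 4 c^{2}$
$\sqrt{O + Q{\left(p \right)}} = \sqrt{-18120 - 4 \left(\frac{957}{4}\right)^{2}} = \sqrt{-18120 - \frac{915849}{4}} = \sqrt{- \frac{988329}{4}} = \frac{i \sqrt{988329}}{2}$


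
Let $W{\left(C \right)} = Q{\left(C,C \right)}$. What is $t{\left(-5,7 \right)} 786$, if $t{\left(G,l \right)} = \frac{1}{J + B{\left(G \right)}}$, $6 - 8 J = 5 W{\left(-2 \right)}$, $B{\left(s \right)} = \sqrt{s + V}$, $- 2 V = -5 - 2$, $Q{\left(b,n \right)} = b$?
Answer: $\frac{3144}{11} - \frac{786 i \sqrt{6}}{11} \approx 285.82 - 175.03 i$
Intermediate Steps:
$V = \frac{7}{2}$ ($V = - \frac{-5 - 2}{2} = \left(- \frac{1}{2}\right) \left(-7\right) = \frac{7}{2} \approx 3.5$)
$W{\left(C \right)} = C$
$B{\left(s \right)} = \sqrt{\frac{7}{2} + s}$ ($B{\left(s \right)} = \sqrt{s + \frac{7}{2}} = \sqrt{\frac{7}{2} + s}$)
$J = 2$ ($J = \frac{3}{4} - \frac{5 \left(-2\right)}{8} = \frac{3}{4} - - \frac{5}{4} = \frac{3}{4} + \frac{5}{4} = 2$)
$t{\left(G,l \right)} = \frac{1}{2 + \frac{\sqrt{14 + 4 G}}{2}}$
$t{\left(-5,7 \right)} 786 = \frac{2}{4 + \sqrt{2} \sqrt{7 + 2 \left(-5\right)}} 786 = \frac{2}{4 + \sqrt{2} \sqrt{7 - 10}} \cdot 786 = \frac{2}{4 + \sqrt{2} \sqrt{-3}} \cdot 786 = \frac{2}{4 + \sqrt{2} i \sqrt{3}} \cdot 786 = \frac{2}{4 + i \sqrt{6}} \cdot 786 = \frac{1572}{4 + i \sqrt{6}}$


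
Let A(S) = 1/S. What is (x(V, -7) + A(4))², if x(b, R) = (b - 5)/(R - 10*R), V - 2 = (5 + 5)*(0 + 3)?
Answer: 361/784 ≈ 0.46046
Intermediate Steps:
V = 32 (V = 2 + (5 + 5)*(0 + 3) = 2 + 10*3 = 2 + 30 = 32)
x(b, R) = -(-5 + b)/(9*R) (x(b, R) = (-5 + b)/((-9*R)) = (-5 + b)*(-1/(9*R)) = -(-5 + b)/(9*R))
(x(V, -7) + A(4))² = ((⅑)*(5 - 1*32)/(-7) + 1/4)² = ((⅑)*(-⅐)*(5 - 32) + ¼)² = ((⅑)*(-⅐)*(-27) + ¼)² = (3/7 + ¼)² = (19/28)² = 361/784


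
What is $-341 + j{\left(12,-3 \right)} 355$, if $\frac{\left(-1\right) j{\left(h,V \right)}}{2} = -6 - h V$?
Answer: $-21641$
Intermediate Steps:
$j{\left(h,V \right)} = 12 + 2 V h$ ($j{\left(h,V \right)} = - 2 \left(-6 - h V\right) = - 2 \left(-6 - V h\right) = 12 + 2 V h$)
$-341 + j{\left(12,-3 \right)} 355 = -341 + \left(12 + 2 \left(-3\right) 12\right) 355 = -341 + \left(12 - 72\right) 355 = -341 - 21300 = -21641$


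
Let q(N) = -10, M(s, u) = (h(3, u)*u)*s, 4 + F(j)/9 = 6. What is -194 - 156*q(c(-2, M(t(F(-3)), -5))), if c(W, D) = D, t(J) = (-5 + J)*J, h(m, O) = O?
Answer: 1366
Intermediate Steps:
F(j) = 18 (F(j) = -36 + 9*6 = -36 + 54 = 18)
t(J) = J*(-5 + J)
M(s, u) = s*u² (M(s, u) = (u*u)*s = u²*s = s*u²)
-194 - 156*q(c(-2, M(t(F(-3)), -5))) = -194 - 156*(-10) = -194 + 1560 = 1366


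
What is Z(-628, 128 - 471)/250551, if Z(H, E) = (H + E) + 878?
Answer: -31/83517 ≈ -0.00037118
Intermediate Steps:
Z(H, E) = 878 + E + H (Z(H, E) = (E + H) + 878 = 878 + E + H)
Z(-628, 128 - 471)/250551 = (878 + (128 - 471) - 628)/250551 = (878 - 343 - 628)*(1/250551) = -93*1/250551 = -31/83517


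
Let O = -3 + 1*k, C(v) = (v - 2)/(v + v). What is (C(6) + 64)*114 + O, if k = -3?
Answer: 7328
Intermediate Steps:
C(v) = (-2 + v)/(2*v) (C(v) = (-2 + v)/((2*v)) = (-2 + v)*(1/(2*v)) = (-2 + v)/(2*v))
O = -6 (O = -3 + 1*(-3) = -3 - 3 = -6)
(C(6) + 64)*114 + O = ((½)*(-2 + 6)/6 + 64)*114 - 6 = ((½)*(⅙)*4 + 64)*114 - 6 = (⅓ + 64)*114 - 6 = (193/3)*114 - 6 = 7334 - 6 = 7328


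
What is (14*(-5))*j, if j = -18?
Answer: 1260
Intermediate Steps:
(14*(-5))*j = (14*(-5))*(-18) = -70*(-18) = 1260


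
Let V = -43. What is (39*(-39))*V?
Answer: 65403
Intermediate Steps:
(39*(-39))*V = (39*(-39))*(-43) = -1521*(-43) = 65403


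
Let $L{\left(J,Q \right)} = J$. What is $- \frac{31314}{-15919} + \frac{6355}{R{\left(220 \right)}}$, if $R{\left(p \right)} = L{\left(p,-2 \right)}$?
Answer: $\frac{21610865}{700436} \approx 30.853$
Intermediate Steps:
$R{\left(p \right)} = p$
$- \frac{31314}{-15919} + \frac{6355}{R{\left(220 \right)}} = - \frac{31314}{-15919} + \frac{6355}{220} = \left(-31314\right) \left(- \frac{1}{15919}\right) + 6355 \cdot \frac{1}{220} = \frac{31314}{15919} + \frac{1271}{44} = \frac{21610865}{700436}$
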